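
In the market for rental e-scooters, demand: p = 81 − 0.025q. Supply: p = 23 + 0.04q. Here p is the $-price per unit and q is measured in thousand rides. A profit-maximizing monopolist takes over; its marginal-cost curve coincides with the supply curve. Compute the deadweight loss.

Competitive equilibrium: 81 − 0.025q = 23 + 0.04q → q* = 892.3077, p* = 58.6923.
Marginal revenue: MR = 81 − 0.05q. Set MR = MC: 81 − 0.05q = 23 + 0.04q → q_m = 644.4444.
Price p_m = 81 − 0.025·644.4444 = 64.8889; MC(q_m) = 23 + 0.04·644.4444 = 48.7778.
Competitive q* = 892.3077, so Δq = 247.8633; wedge = 64.8889 − 48.7778 = 16.1111.
Deadweight loss = ½ × 247.8633 × 16.1111 = $1996.68 thousand.

$1996.68 thousand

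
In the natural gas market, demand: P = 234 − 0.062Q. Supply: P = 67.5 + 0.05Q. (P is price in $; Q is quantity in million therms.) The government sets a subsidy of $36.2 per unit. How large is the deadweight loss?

$5850.18 million

Competitive equilibrium: 234 − 0.062Q = 67.5 + 0.05Q → Q* = 1486.6071, P* = 141.8304.
The subsidy lowers effective supply by 36.2: P = 31.3 + 0.05Q.
New quantity: 234 − 0.062Q = 31.3 + 0.05Q → Q' = 1809.8214.
Overproduction ΔQ = 1809.8214 − 1486.6071 = 323.2143; wedge = subsidy = 36.2.
DWL = ½ × 323.2143 × 36.2 = $5850.18 million.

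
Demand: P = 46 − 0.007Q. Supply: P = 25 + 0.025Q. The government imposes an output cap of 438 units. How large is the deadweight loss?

762.129

Competitive equilibrium: 46 − 0.007Q = 25 + 0.025Q → Q* = 656.25, P* = 41.4063.
At Q = 438: demand price = 46 − 0.007·438 = 42.934; supply price = 25 + 0.025·438 = 35.95.
ΔQ = 656.25 − 438 = 218.25; wedge = 42.934 − 35.95 = 6.984.
Welfare loss = ½ × 218.25 × 6.984 = 762.129.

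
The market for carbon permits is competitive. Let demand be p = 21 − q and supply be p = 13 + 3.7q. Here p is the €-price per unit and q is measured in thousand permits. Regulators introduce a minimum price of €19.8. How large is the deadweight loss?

Competitive equilibrium: 21 − q = 13 + 3.7q → q* = 1.7021, p* = 19.2979.
At the floor p = 19.8, quantity demanded = (21 − 19.8)/1 = 1.2.
Sellers' marginal cost at q' = 1.2: 13 + 3.7·1.2 = 17.44.
Δq = 1.7021 − 1.2 = 0.5021; wedge = 19.8 − 17.44 = 2.36.
Deadweight loss = ½ × 0.5021 × 2.36 = €0.59 thousand.

€0.59 thousand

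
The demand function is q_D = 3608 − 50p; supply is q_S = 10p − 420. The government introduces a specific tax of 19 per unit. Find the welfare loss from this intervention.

1504.17

In inverse form: demand p = 72.16 − 0.02q, supply p = 42 + 0.1q.
Competitive equilibrium: 72.16 − 0.02q = 42 + 0.1q → q* = 251.3333, p* = 67.1333.
With the tax, the buyer price exceeds the seller price by 19: (72.16 − 0.02q) − (42 + 0.1q) = 19 → q' = 93.
Δq = 251.3333 − 93 = 158.3333; the wedge equals the tax, 19.
The triangle = ½ × 158.3333 × 19 = 1504.17.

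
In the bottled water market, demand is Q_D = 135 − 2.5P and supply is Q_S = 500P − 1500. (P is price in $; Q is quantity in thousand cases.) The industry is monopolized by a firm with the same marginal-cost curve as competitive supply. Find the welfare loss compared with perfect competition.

$804.74 thousand

In inverse form: demand P = 54 − 0.4Q, supply P = 3 + 0.002Q.
Competitive equilibrium: 54 − 0.4Q = 3 + 0.002Q → Q* = 126.8657, P* = 3.2537.
Marginal revenue: MR = 54 − 0.8Q. Set MR = MC: 54 − 0.8Q = 3 + 0.002Q → Q_m = 63.591.
Price P_m = 54 − 0.4·63.591 = 28.5636; MC(Q_m) = 3 + 0.002·63.591 = 3.1272.
Competitive Q* = 126.8657, so ΔQ = 63.2747; wedge = 28.5636 − 3.1272 = 25.4364.
DWL = ½ × 63.2747 × 25.4364 = $804.74 thousand.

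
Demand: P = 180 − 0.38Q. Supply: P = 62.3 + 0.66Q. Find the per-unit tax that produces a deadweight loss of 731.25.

Competitive equilibrium: 180 − 0.38Q = 62.3 + 0.66Q → Q* = 113.1731, P* = 136.9942.
A tax t gives ΔQ = t/1.04 and wedge t, so DWL = t²/2.08.
t²/2.08 = 731.25 → t² = 1521 → t = 39.

39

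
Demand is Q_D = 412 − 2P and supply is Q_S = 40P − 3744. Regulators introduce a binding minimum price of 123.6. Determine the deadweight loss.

In inverse form: demand P = 206 − 0.5Q, supply P = 93.6 + 0.025Q.
Competitive equilibrium: 206 − 0.5Q = 93.6 + 0.025Q → Q* = 214.0952, P* = 98.9524.
At the floor P = 123.6, quantity demanded = (206 − 123.6)/0.5 = 164.8.
Sellers' marginal cost at Q' = 164.8: 93.6 + 0.025·164.8 = 97.72.
ΔQ = 214.0952 − 164.8 = 49.2952; wedge = 123.6 − 97.72 = 25.88.
The triangle = ½ × 49.2952 × 25.88 = 637.88.

637.88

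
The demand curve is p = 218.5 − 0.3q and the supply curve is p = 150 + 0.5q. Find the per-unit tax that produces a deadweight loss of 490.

Competitive equilibrium: 218.5 − 0.3q = 150 + 0.5q → q* = 85.625, p* = 192.8125.
A tax t gives Δq = t/0.8 and wedge t, so DWL = t²/1.6.
t²/1.6 = 490 → t² = 784 → t = 28.

28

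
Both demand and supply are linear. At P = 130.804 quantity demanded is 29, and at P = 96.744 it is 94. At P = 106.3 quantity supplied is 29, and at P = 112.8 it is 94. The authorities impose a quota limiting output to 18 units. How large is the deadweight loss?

Demand slope = (96.744 − 130.804)/(94 − 29) = −0.524, so P = 146 − 0.524Q.
Supply slope = (112.8 − 106.3)/(94 − 29) = 0.1, so P = 103.4 + 0.1Q.
Competitive equilibrium: 146 − 0.524Q = 103.4 + 0.1Q → Q* = 68.2692, P* = 110.2269.
At Q = 18: demand price = 146 − 0.524·18 = 136.568; supply price = 103.4 + 0.1·18 = 105.2.
ΔQ = 68.2692 − 18 = 50.2692; wedge = 136.568 − 105.2 = 31.368.
Deadweight loss = ½ × 50.2692 × 31.368 = 788.42.

788.42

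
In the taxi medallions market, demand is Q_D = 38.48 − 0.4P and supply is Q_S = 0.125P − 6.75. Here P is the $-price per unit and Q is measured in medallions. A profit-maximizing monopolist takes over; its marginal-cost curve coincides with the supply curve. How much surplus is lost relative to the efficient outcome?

In inverse form: demand P = 96.2 − 2.5Q, supply P = 54 + 8Q.
Competitive equilibrium: 96.2 − 2.5Q = 54 + 8Q → Q* = 4.019, P* = 86.1524.
Marginal revenue: MR = 96.2 − 5Q. Set MR = MC: 96.2 − 5Q = 54 + 8Q → Q_m = 3.2462.
Price P_m = 96.2 − 2.5·3.2462 = 88.0845; MC(Q_m) = 54 + 8·3.2462 = 79.9696.
Competitive Q* = 4.019, so ΔQ = 0.7728; wedge = 88.0845 − 79.9696 = 8.1149.
DWL = ½ × 0.7728 × 8.1149 = $3.14.

$3.14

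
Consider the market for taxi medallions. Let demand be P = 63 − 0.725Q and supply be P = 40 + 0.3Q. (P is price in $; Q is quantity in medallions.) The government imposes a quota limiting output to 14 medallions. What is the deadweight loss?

Competitive equilibrium: 63 − 0.725Q = 40 + 0.3Q → Q* = 22.439, P* = 46.7317.
At Q = 14: demand price = 63 − 0.725·14 = 52.85; supply price = 40 + 0.3·14 = 44.2.
ΔQ = 22.439 − 14 = 8.439; wedge = 52.85 − 44.2 = 8.65.
DWL = ½ × 8.439 × 8.65 = $36.50.

$36.50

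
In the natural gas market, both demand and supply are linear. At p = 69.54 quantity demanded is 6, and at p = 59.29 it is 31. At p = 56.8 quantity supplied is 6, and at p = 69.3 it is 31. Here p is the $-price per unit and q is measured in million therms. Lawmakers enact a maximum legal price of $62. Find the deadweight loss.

Demand slope = (59.29 − 69.54)/(31 − 6) = −0.41, so p = 72 − 0.41q.
Supply slope = (69.3 − 56.8)/(31 − 6) = 0.5, so p = 53.8 + 0.5q.
Competitive equilibrium: 72 − 0.41q = 53.8 + 0.5q → q* = 20, p* = 63.8.
At the ceiling p = 62, quantity supplied = (62 − 53.8)/0.5 = 16.4.
Willingness to pay at q' = 16.4: 72 − 0.41·16.4 = 65.276.
Δq = 20 − 16.4 = 3.6; wedge = 65.276 − 62 = 3.276.
The triangle = ½ × 3.6 × 3.276 = $5.90 million.

$5.90 million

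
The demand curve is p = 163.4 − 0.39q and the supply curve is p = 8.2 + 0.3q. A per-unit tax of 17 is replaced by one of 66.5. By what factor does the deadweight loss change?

15.302

Competitive equilibrium: 163.4 − 0.39q = 8.2 + 0.3q → q* = 224.9275, p* = 75.6783.
For a per-unit tax t: Δq = t/0.69, so DWL = ½·t·(t/0.69) = t²/1.38.
At t = 17: DWL = 209.420. At t = 66.5: DWL = 3204.529.
Ratio = (66.5/17)² = 15.302.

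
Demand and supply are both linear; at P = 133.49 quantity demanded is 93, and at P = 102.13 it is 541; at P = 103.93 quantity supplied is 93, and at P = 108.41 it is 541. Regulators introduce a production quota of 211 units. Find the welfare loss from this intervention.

2530.09

Demand slope = (102.13 − 133.49)/(541 − 93) = −0.07, so P = 140 − 0.07Q.
Supply slope = (108.41 − 103.93)/(541 − 93) = 0.01, so P = 103 + 0.01Q.
Competitive equilibrium: 140 − 0.07Q = 103 + 0.01Q → Q* = 462.5, P* = 107.625.
At Q = 211: demand price = 140 − 0.07·211 = 125.23; supply price = 103 + 0.01·211 = 105.11.
ΔQ = 462.5 − 211 = 251.5; wedge = 125.23 − 105.11 = 20.12.
Deadweight loss = ½ × 251.5 × 20.12 = 2530.09.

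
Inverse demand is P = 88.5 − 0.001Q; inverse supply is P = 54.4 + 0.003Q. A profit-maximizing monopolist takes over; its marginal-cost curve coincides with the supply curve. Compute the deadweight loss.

5814.05

Competitive equilibrium: 88.5 − 0.001Q = 54.4 + 0.003Q → Q* = 8525, P* = 79.975.
Marginal revenue: MR = 88.5 − 0.002Q. Set MR = MC: 88.5 − 0.002Q = 54.4 + 0.003Q → Q_m = 6820.
Price P_m = 88.5 − 0.001·6820 = 81.68; MC(Q_m) = 54.4 + 0.003·6820 = 74.86.
Competitive Q* = 8525, so ΔQ = 1705; wedge = 81.68 − 74.86 = 6.82.
DWL = ½ × 1705 × 6.82 = 5814.05.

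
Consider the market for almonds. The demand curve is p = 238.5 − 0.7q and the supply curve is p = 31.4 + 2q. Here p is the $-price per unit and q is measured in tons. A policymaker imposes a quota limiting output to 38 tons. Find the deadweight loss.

Competitive equilibrium: 238.5 − 0.7q = 31.4 + 2q → q* = 76.7037, p* = 184.8074.
At q = 38: demand price = 238.5 − 0.7·38 = 211.9; supply price = 31.4 + 2·38 = 107.4.
Δq = 76.7037 − 38 = 38.7037; wedge = 211.9 − 107.4 = 104.5.
Deadweight loss = ½ × 38.7037 × 104.5 = $2022.27.

$2022.27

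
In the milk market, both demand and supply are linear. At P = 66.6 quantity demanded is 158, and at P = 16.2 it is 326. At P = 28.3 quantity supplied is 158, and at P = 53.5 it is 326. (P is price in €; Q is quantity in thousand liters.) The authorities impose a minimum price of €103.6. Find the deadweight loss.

Demand slope = (16.2 − 66.6)/(326 − 158) = −0.3, so P = 114 − 0.3Q.
Supply slope = (53.5 − 28.3)/(326 − 158) = 0.15, so P = 4.6 + 0.15Q.
Competitive equilibrium: 114 − 0.3Q = 4.6 + 0.15Q → Q* = 243.1111, P* = 41.0667.
At the floor P = 103.6, quantity demanded = (114 − 103.6)/0.3 = 34.6667.
Sellers' marginal cost at Q' = 34.6667: 4.6 + 0.15·34.6667 = 9.8.
ΔQ = 243.1111 − 34.6667 = 208.4444; wedge = 103.6 − 9.8 = 93.8.
DWL = ½ × 208.4444 × 93.8 = €9776.04 thousand.

€9776.04 thousand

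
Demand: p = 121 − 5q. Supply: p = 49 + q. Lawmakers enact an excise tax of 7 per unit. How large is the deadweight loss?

Competitive equilibrium: 121 − 5q = 49 + q → q* = 12, p* = 61.
With the tax, the buyer price exceeds the seller price by 7: (121 − 5q) − (49 + q) = 7 → q' = 10.8333.
Δq = 12 − 10.8333 = 1.1667; the wedge equals the tax, 7.
Welfare loss = ½ × 1.1667 × 7 = 4.08.

4.08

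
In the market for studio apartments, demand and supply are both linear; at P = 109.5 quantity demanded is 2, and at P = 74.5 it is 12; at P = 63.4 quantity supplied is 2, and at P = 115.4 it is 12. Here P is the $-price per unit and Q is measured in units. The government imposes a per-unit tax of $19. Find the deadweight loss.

Demand slope = (74.5 − 109.5)/(12 − 2) = −3.5, so P = 116.5 − 3.5Q.
Supply slope = (115.4 − 63.4)/(12 − 2) = 5.2, so P = 53 + 5.2Q.
Competitive equilibrium: 116.5 − 3.5Q = 53 + 5.2Q → Q* = 7.2989, P* = 90.954.
With the tax, the buyer price exceeds the seller price by 19: (116.5 − 3.5Q) − (53 + 5.2Q) = 19 → Q' = 5.1149.
ΔQ = 7.2989 − 5.1149 = 2.184; the wedge equals the tax, 19.
Deadweight loss = ½ × 2.184 × 19 = $20.75.

$20.75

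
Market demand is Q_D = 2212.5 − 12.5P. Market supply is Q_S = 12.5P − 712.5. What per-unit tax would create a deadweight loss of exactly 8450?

52

In inverse form: demand P = 177 − 0.08Q, supply P = 57 + 0.08Q.
Competitive equilibrium: 177 − 0.08Q = 57 + 0.08Q → Q* = 750, P* = 117.
A tax t gives ΔQ = t/0.16 and wedge t, so DWL = t²/0.32.
t²/0.32 = 8450 → t² = 2704 → t = 52.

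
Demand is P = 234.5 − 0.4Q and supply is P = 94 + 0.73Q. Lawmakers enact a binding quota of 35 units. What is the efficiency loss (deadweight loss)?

Competitive equilibrium: 234.5 − 0.4Q = 94 + 0.73Q → Q* = 124.3363, P* = 184.7655.
At Q = 35: demand price = 234.5 − 0.4·35 = 220.5; supply price = 94 + 0.73·35 = 119.55.
ΔQ = 124.3363 − 35 = 89.3363; wedge = 220.5 − 119.55 = 100.95.
The triangle = ½ × 89.3363 × 100.95 = 4509.25.

4509.25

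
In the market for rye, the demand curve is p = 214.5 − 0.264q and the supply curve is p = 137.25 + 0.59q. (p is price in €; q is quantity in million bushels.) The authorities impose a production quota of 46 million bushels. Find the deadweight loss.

€843.92 million

Competitive equilibrium: 214.5 − 0.264q = 137.25 + 0.59q → q* = 90.4567, p* = 190.6194.
At q = 46: demand price = 214.5 − 0.264·46 = 202.356; supply price = 137.25 + 0.59·46 = 164.39.
Δq = 90.4567 − 46 = 44.4567; wedge = 202.356 − 164.39 = 37.966.
Welfare loss = ½ × 44.4567 × 37.966 = €843.92 million.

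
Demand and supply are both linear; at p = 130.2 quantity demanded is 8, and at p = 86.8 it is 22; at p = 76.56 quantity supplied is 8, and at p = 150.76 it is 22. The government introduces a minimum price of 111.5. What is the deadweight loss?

0.52

Demand slope = (86.8 − 130.2)/(22 − 8) = −3.1, so p = 155 − 3.1q.
Supply slope = (150.76 − 76.56)/(22 − 8) = 5.3, so p = 34.16 + 5.3q.
Competitive equilibrium: 155 − 3.1q = 34.16 + 5.3q → q* = 14.3857, p* = 110.4043.
At the floor p = 111.5, quantity demanded = (155 − 111.5)/3.1 = 14.0323.
Sellers' marginal cost at q' = 14.0323: 34.16 + 5.3·14.0323 = 108.5312.
Δq = 14.3857 − 14.0323 = 0.3534; wedge = 111.5 − 108.5312 = 2.9688.
Deadweight loss = ½ × 0.3534 × 2.9688 = 0.52.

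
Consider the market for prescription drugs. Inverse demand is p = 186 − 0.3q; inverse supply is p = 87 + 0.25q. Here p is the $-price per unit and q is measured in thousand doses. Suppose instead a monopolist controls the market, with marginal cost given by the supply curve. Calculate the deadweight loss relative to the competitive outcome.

$1109.90 thousand

Competitive equilibrium: 186 − 0.3q = 87 + 0.25q → q* = 180, p* = 132.
Marginal revenue: MR = 186 − 0.6q. Set MR = MC: 186 − 0.6q = 87 + 0.25q → q_m = 116.47059.
Price p_m = 186 − 0.3·116.47059 = 151.05882; MC(q_m) = 87 + 0.25·116.47059 = 116.11765.
Competitive q* = 180, so Δq = 63.52941; wedge = 151.05882 − 116.11765 = 34.94117.
Welfare loss = ½ × 63.52941 × 34.94117 = $1109.90 thousand.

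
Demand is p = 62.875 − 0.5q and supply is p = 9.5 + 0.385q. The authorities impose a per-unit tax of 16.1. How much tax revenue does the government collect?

678.11

Competitive equilibrium: 62.875 − 0.5q = 9.5 + 0.385q → q* = 60.3107, p* = 32.7196.
With the tax, the buyer price exceeds the seller price by 16.1: (62.875 − 0.5q) − (9.5 + 0.385q) = 16.1 → q' = 42.1186.
Tax revenue = 16.1 × 42.1186 = 678.11.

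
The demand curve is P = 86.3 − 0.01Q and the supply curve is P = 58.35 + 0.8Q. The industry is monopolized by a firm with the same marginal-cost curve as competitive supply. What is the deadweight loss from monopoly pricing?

0.07

Competitive equilibrium: 86.3 − 0.01Q = 58.35 + 0.8Q → Q* = 34.5062, P* = 85.9549.
Marginal revenue: MR = 86.3 − 0.02Q. Set MR = MC: 86.3 − 0.02Q = 58.35 + 0.8Q → Q_m = 34.0854.
Price P_m = 86.3 − 0.01·34.0854 = 85.9591; MC(Q_m) = 58.35 + 0.8·34.0854 = 85.6183.
Competitive Q* = 34.5062, so ΔQ = 0.4208; wedge = 85.9591 − 85.6183 = 0.3408.
DWL = ½ × 0.4208 × 0.3408 = 0.07.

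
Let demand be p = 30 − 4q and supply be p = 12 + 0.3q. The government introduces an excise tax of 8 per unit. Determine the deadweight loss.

Competitive equilibrium: 30 − 4q = 12 + 0.3q → q* = 4.186, p* = 13.2558.
With the tax, the buyer price exceeds the seller price by 8: (30 − 4q) − (12 + 0.3q) = 8 → q' = 2.3256.
Δq = 4.186 − 2.3256 = 1.8604; the wedge equals the tax, 8.
DWL = ½ × 1.8604 × 8 = 7.44.

7.44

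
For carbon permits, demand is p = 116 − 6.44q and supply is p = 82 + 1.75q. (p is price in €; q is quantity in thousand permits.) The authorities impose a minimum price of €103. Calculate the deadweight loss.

€18.63 thousand

Competitive equilibrium: 116 − 6.44q = 82 + 1.75q → q* = 4.1514, p* = 89.265.
At the floor p = 103, quantity demanded = (116 − 103)/6.44 = 2.0186.
Sellers' marginal cost at q' = 2.0186: 82 + 1.75·2.0186 = 85.5326.
Δq = 4.1514 − 2.0186 = 2.1328; wedge = 103 − 85.5326 = 17.4674.
DWL = ½ × 2.1328 × 17.4674 = €18.63 thousand.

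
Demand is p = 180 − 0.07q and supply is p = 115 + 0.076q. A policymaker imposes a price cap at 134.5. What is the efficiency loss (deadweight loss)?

Competitive equilibrium: 180 − 0.07q = 115 + 0.076q → q* = 445.2055, p* = 148.8356.
At the ceiling p = 134.5, quantity supplied = (134.5 − 115)/0.076 = 256.5789.
Willingness to pay at q' = 256.5789: 180 − 0.07·256.5789 = 162.0395.
Δq = 445.2055 − 256.5789 = 188.6266; wedge = 162.0395 − 134.5 = 27.5395.
DWL = ½ × 188.6266 × 27.5395 = 2597.34.

2597.34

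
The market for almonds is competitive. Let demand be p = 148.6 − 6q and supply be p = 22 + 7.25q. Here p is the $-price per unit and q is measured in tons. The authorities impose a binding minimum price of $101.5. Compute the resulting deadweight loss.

$19.25

Competitive equilibrium: 148.6 − 6q = 22 + 7.25q → q* = 9.5547, p* = 91.2717.
At the floor p = 101.5, quantity demanded = (148.6 − 101.5)/6 = 7.85.
Sellers' marginal cost at q' = 7.85: 22 + 7.25·7.85 = 78.9125.
Δq = 9.5547 − 7.85 = 1.7047; wedge = 101.5 − 78.9125 = 22.5875.
Deadweight loss = ½ × 1.7047 × 22.5875 = $19.25.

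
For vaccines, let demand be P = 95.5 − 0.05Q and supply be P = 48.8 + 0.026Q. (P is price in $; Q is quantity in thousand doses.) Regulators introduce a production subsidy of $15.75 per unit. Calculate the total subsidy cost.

Competitive equilibrium: 95.5 − 0.05Q = 48.8 + 0.026Q → Q* = 614.4737, P* = 64.7763.
The subsidy lowers effective supply by 15.75: P = 33.05 + 0.026Q.
New quantity: 95.5 − 0.05Q = 33.05 + 0.026Q → Q' = 821.7105.
Total subsidy cost = 15.75 × 821.7105 = $12941.94 thousand.

$12941.94 thousand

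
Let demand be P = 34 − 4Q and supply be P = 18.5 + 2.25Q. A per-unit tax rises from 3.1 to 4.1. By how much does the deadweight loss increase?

Competitive equilibrium: 34 − 4Q = 18.5 + 2.25Q → Q* = 2.48, P* = 24.08.
For a per-unit tax t: ΔQ = t/6.25, so DWL = ½·t·(t/6.25) = t²/12.5.
At t = 3.1: DWL = 0.769. At t = 4.1: DWL = 1.345.
Increase = 1.345 − 0.769 = 0.576.

0.576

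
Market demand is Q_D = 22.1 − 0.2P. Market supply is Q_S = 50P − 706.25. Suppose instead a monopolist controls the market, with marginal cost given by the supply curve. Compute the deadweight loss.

230.36

In inverse form: demand P = 110.5 − 5Q, supply P = 14.125 + 0.02Q.
Competitive equilibrium: 110.5 − 5Q = 14.125 + 0.02Q → Q* = 19.19821, P* = 14.50896.
Marginal revenue: MR = 110.5 − 10Q. Set MR = MC: 110.5 − 10Q = 14.125 + 0.02Q → Q_m = 9.61826.
Price P_m = 110.5 − 5·9.61826 = 62.4087; MC(Q_m) = 14.125 + 0.02·9.61826 = 14.31737.
Competitive Q* = 19.19821, so ΔQ = 9.57995; wedge = 62.4087 − 14.31737 = 48.09133.
DWL = ½ × 9.57995 × 48.09133 = 230.36.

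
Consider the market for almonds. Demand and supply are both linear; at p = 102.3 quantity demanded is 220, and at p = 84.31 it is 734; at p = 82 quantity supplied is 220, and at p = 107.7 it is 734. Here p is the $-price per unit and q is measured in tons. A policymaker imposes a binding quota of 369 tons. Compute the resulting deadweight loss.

Demand slope = (84.31 − 102.3)/(734 − 220) = −0.035, so p = 110 − 0.035q.
Supply slope = (107.7 − 82)/(734 − 220) = 0.05, so p = 71 + 0.05q.
Competitive equilibrium: 110 − 0.035q = 71 + 0.05q → q* = 458.8235, p* = 93.9412.
At q = 369: demand price = 110 − 0.035·369 = 97.085; supply price = 71 + 0.05·369 = 89.45.
Δq = 458.8235 − 369 = 89.8235; wedge = 97.085 − 89.45 = 7.635.
Welfare loss = ½ × 89.8235 × 7.635 = $342.90.

$342.90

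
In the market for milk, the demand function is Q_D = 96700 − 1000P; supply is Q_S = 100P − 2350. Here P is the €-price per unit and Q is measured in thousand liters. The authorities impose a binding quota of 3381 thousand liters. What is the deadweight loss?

€58938.55 thousand

In inverse form: demand P = 96.7 − 0.001Q, supply P = 23.5 + 0.01Q.
Competitive equilibrium: 96.7 − 0.001Q = 23.5 + 0.01Q → Q* = 6654.5455, P* = 90.0455.
At Q = 3381: demand price = 96.7 − 0.001·3381 = 93.319; supply price = 23.5 + 0.01·3381 = 57.31.
ΔQ = 6654.5455 − 3381 = 3273.5455; wedge = 93.319 − 57.31 = 36.009.
Welfare loss = ½ × 3273.5455 × 36.009 = €58938.55 thousand.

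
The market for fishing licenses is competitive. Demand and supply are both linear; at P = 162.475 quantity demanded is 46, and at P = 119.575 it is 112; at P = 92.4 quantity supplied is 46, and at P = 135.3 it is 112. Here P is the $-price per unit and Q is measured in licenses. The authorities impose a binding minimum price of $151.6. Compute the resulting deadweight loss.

$898.19

Demand slope = (119.575 − 162.475)/(112 − 46) = −0.65, so P = 192.375 − 0.65Q.
Supply slope = (135.3 − 92.4)/(112 − 46) = 0.65, so P = 62.5 + 0.65Q.
Competitive equilibrium: 192.375 − 0.65Q = 62.5 + 0.65Q → Q* = 99.9038, P* = 127.4375.
At the floor P = 151.6, quantity demanded = (192.375 − 151.6)/0.65 = 62.7308.
Sellers' marginal cost at Q' = 62.7308: 62.5 + 0.65·62.7308 = 103.275.
ΔQ = 99.9038 − 62.7308 = 37.173; wedge = 151.6 − 103.275 = 48.325.
Welfare loss = ½ × 37.173 × 48.325 = $898.19.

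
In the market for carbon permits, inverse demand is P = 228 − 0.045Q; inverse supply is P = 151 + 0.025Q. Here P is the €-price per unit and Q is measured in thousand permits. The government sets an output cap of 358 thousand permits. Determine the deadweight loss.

€19269.74 thousand

Competitive equilibrium: 228 − 0.045Q = 151 + 0.025Q → Q* = 1100, P* = 178.5.
At Q = 358: demand price = 228 − 0.045·358 = 211.89; supply price = 151 + 0.025·358 = 159.95.
ΔQ = 1100 − 358 = 742; wedge = 211.89 − 159.95 = 51.94.
DWL = ½ × 742 × 51.94 = €19269.74 thousand.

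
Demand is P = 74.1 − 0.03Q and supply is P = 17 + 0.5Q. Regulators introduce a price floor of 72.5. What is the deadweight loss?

784.30

Competitive equilibrium: 74.1 − 0.03Q = 17 + 0.5Q → Q* = 107.7358, P* = 70.8679.
At the floor P = 72.5, quantity demanded = (74.1 − 72.5)/0.03 = 53.3333.
Sellers' marginal cost at Q' = 53.3333: 17 + 0.5·53.3333 = 43.6667.
ΔQ = 107.7358 − 53.3333 = 54.4025; wedge = 72.5 − 43.6667 = 28.8333.
DWL = ½ × 54.4025 × 28.8333 = 784.30.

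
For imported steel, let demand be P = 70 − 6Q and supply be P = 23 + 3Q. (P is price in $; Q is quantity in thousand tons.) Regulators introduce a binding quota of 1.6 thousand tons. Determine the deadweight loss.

$59.04 thousand

Competitive equilibrium: 70 − 6Q = 23 + 3Q → Q* = 5.2222, P* = 38.6667.
At Q = 1.6: demand price = 70 − 6·1.6 = 60.4; supply price = 23 + 3·1.6 = 27.8.
ΔQ = 5.2222 − 1.6 = 3.6222; wedge = 60.4 − 27.8 = 32.6.
The triangle = ½ × 3.6222 × 32.6 = $59.04 thousand.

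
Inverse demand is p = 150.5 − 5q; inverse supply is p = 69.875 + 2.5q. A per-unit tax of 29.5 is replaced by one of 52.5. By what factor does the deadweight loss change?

3.167

Competitive equilibrium: 150.5 − 5q = 69.875 + 2.5q → q* = 10.75, p* = 96.75.
For a per-unit tax t: Δq = t/7.5, so DWL = ½·t·(t/7.5) = t²/15.
At t = 29.5: DWL = 58.017. At t = 52.5: DWL = 183.75.
Ratio = (52.5/29.5)² = 3.167.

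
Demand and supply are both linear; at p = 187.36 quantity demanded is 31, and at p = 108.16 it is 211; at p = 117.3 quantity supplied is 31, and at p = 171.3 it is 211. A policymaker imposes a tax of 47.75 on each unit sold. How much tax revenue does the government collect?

Demand slope = (108.16 − 187.36)/(211 − 31) = −0.44, so p = 201 − 0.44q.
Supply slope = (171.3 − 117.3)/(211 − 31) = 0.3, so p = 108 + 0.3q.
Competitive equilibrium: 201 − 0.44q = 108 + 0.3q → q* = 125.6757, p* = 145.7027.
With the tax, the buyer price exceeds the seller price by 47.75: (201 − 0.44q) − (108 + 0.3q) = 47.75 → q' = 61.1486.
Tax revenue = 47.75 × 61.1486 = 2919.85.

2919.85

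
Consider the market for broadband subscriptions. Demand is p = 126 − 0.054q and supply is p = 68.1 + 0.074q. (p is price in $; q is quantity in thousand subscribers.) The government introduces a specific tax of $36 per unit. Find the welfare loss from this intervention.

Competitive equilibrium: 126 − 0.054q = 68.1 + 0.074q → q* = 452.3438, p* = 101.5734.
With the tax, the buyer price exceeds the seller price by 36: (126 − 0.054q) − (68.1 + 0.074q) = 36 → q' = 171.0938.
Δq = 452.3438 − 171.0938 = 281.25; the wedge equals the tax, 36.
DWL = ½ × 281.25 × 36 = $5062.50 thousand.

$5062.50 thousand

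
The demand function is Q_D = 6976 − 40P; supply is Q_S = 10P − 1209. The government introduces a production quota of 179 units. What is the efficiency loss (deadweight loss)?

In inverse form: demand P = 174.4 − 0.025Q, supply P = 120.9 + 0.1Q.
Competitive equilibrium: 174.4 − 0.025Q = 120.9 + 0.1Q → Q* = 428, P* = 163.7.
At Q = 179: demand price = 174.4 − 0.025·179 = 169.925; supply price = 120.9 + 0.1·179 = 138.8.
ΔQ = 428 − 179 = 249; wedge = 169.925 − 138.8 = 31.125.
Deadweight loss = ½ × 249 × 31.125 = 3875.06.

3875.06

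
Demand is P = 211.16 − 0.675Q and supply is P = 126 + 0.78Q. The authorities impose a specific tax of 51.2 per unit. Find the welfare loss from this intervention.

Competitive equilibrium: 211.16 − 0.675Q = 126 + 0.78Q → Q* = 58.5292, P* = 171.6528.
With the tax, the buyer price exceeds the seller price by 51.2: (211.16 − 0.675Q) − (126 + 0.78Q) = 51.2 → Q' = 23.3402.
ΔQ = 58.5292 − 23.3402 = 35.189; the wedge equals the tax, 51.2.
Welfare loss = ½ × 35.189 × 51.2 = 900.84.

900.84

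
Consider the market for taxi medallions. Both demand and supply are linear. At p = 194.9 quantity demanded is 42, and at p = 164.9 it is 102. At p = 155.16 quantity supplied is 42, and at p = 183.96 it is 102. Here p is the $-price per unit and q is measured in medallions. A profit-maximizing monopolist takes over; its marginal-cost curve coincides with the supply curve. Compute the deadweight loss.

$381.12

Demand slope = (164.9 − 194.9)/(102 − 42) = −0.5, so p = 215.9 − 0.5q.
Supply slope = (183.96 − 155.16)/(102 − 42) = 0.48, so p = 135 + 0.48q.
Competitive equilibrium: 215.9 − 0.5q = 135 + 0.48q → q* = 82.55102, p* = 174.62449.
Marginal revenue: MR = 215.9 − q. Set MR = MC: 215.9 − q = 135 + 0.48q → q_m = 54.66216.
Price p_m = 215.9 − 0.5·54.66216 = 188.56892; MC(q_m) = 135 + 0.48·54.66216 = 161.23784.
Competitive q* = 82.55102, so Δq = 27.88886; wedge = 188.56892 − 161.23784 = 27.33108.
Deadweight loss = ½ × 27.88886 × 27.33108 = $381.12.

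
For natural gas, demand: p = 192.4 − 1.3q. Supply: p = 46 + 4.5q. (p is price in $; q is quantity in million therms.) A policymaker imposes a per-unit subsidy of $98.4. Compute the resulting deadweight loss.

$834.70 million

Competitive equilibrium: 192.4 − 1.3q = 46 + 4.5q → q* = 25.2414, p* = 159.5862.
The subsidy lowers effective supply by 98.4: p = 4.5q − 52.4.
New quantity: 192.4 − 1.3q = 4.5q − 52.4 → q' = 42.2069.
Overproduction Δq = 42.2069 − 25.2414 = 16.9655; wedge = subsidy = 98.4.
DWL = ½ × 16.9655 × 98.4 = $834.70 million.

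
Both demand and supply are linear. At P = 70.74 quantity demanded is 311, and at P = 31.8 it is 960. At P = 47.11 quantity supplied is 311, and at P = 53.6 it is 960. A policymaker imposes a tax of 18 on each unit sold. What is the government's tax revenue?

7045.71

Demand slope = (31.8 − 70.74)/(960 − 311) = −0.06, so P = 89.4 − 0.06Q.
Supply slope = (53.6 − 47.11)/(960 − 311) = 0.01, so P = 44 + 0.01Q.
Competitive equilibrium: 89.4 − 0.06Q = 44 + 0.01Q → Q* = 648.5714, P* = 50.4857.
With the tax, the buyer price exceeds the seller price by 18: (89.4 − 0.06Q) − (44 + 0.01Q) = 18 → Q' = 391.4286.
Tax revenue = 18 × 391.4286 = 7045.71.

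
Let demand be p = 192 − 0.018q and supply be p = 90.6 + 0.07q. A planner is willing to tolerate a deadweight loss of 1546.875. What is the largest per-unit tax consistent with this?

Competitive equilibrium: 192 − 0.018q = 90.6 + 0.07q → q* = 1152.2727, p* = 171.2591.
A tax t gives Δq = t/0.088 and wedge t, so DWL = t²/0.176.
t²/0.176 = 1546.875 → t² = 272.25 → t = 16.5.

16.5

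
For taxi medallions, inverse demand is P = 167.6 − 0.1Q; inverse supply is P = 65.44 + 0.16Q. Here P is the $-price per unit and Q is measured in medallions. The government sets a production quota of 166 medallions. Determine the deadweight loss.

$6694.23

Competitive equilibrium: 167.6 − 0.1Q = 65.44 + 0.16Q → Q* = 392.9231, P* = 128.3077.
At Q = 166: demand price = 167.6 − 0.1·166 = 151; supply price = 65.44 + 0.16·166 = 92.
ΔQ = 392.9231 − 166 = 226.9231; wedge = 151 − 92 = 59.
Deadweight loss = ½ × 226.9231 × 59 = $6694.23.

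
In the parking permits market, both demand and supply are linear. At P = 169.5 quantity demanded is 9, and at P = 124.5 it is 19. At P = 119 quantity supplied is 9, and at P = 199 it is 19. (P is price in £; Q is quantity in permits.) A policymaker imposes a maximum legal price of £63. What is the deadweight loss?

Demand slope = (124.5 − 169.5)/(19 − 9) = −4.5, so P = 210 − 4.5Q.
Supply slope = (199 − 119)/(19 − 9) = 8, so P = 47 + 8Q.
Competitive equilibrium: 210 − 4.5Q = 47 + 8Q → Q* = 13.04, P* = 151.32.
At the ceiling P = 63, quantity supplied = (63 − 47)/8 = 2.
Willingness to pay at Q' = 2: 210 − 4.5·2 = 201.
ΔQ = 13.04 − 2 = 11.04; wedge = 201 − 63 = 138.
DWL = ½ × 11.04 × 138 = £761.76.

£761.76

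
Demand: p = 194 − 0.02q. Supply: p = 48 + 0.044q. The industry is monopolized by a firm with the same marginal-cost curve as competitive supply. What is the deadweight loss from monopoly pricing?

9440.55

Competitive equilibrium: 194 − 0.02q = 48 + 0.044q → q* = 2281.25, p* = 148.375.
Marginal revenue: MR = 194 − 0.04q. Set MR = MC: 194 − 0.04q = 48 + 0.044q → q_m = 1738.0952.
Price p_m = 194 − 0.02·1738.0952 = 159.2381; MC(q_m) = 48 + 0.044·1738.0952 = 124.4762.
Competitive q* = 2281.25, so Δq = 543.1548; wedge = 159.2381 − 124.4762 = 34.7619.
DWL = ½ × 543.1548 × 34.7619 = 9440.55.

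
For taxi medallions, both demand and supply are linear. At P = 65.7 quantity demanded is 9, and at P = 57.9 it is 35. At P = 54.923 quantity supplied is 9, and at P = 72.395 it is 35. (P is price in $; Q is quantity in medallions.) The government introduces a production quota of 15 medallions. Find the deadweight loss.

$12.58

Demand slope = (57.9 − 65.7)/(35 − 9) = −0.3, so P = 68.4 − 0.3Q.
Supply slope = (72.395 − 54.923)/(35 − 9) = 0.672, so P = 48.875 + 0.672Q.
Competitive equilibrium: 68.4 − 0.3Q = 48.875 + 0.672Q → Q* = 20.0874, P* = 62.3738.
At Q = 15: demand price = 68.4 − 0.3·15 = 63.9; supply price = 48.875 + 0.672·15 = 58.955.
ΔQ = 20.0874 − 15 = 5.0874; wedge = 63.9 − 58.955 = 4.945.
The triangle = ½ × 5.0874 × 4.945 = $12.58.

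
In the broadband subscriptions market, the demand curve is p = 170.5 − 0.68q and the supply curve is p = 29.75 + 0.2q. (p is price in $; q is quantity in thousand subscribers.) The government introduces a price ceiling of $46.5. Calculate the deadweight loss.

$2554.38 thousand

Competitive equilibrium: 170.5 − 0.68q = 29.75 + 0.2q → q* = 159.9432, p* = 61.7386.
At the ceiling p = 46.5, quantity supplied = (46.5 − 29.75)/0.2 = 83.75.
Willingness to pay at q' = 83.75: 170.5 − 0.68·83.75 = 113.55.
Δq = 159.9432 − 83.75 = 76.1932; wedge = 113.55 − 46.5 = 67.05.
The triangle = ½ × 76.1932 × 67.05 = $2554.38 thousand.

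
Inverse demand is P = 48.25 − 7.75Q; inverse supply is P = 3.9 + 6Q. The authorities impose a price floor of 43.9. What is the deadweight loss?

48.80

Competitive equilibrium: 48.25 − 7.75Q = 3.9 + 6Q → Q* = 3.2255, P* = 23.2527.
At the floor P = 43.9, quantity demanded = (48.25 − 43.9)/7.75 = 0.5613.
Sellers' marginal cost at Q' = 0.5613: 3.9 + 6·0.5613 = 7.2678.
ΔQ = 3.2255 − 0.5613 = 2.6642; wedge = 43.9 − 7.2678 = 36.6322.
The triangle = ½ × 2.6642 × 36.6322 = 48.80.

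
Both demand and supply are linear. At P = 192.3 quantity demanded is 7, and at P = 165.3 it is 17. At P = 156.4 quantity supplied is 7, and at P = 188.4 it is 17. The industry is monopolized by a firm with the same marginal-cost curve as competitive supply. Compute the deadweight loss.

49.78

Demand slope = (165.3 − 192.3)/(17 − 7) = −2.7, so P = 211.2 − 2.7Q.
Supply slope = (188.4 − 156.4)/(17 − 7) = 3.2, so P = 134 + 3.2Q.
Competitive equilibrium: 211.2 − 2.7Q = 134 + 3.2Q → Q* = 13.0847, P* = 175.8712.
Marginal revenue: MR = 211.2 − 5.4Q. Set MR = MC: 211.2 − 5.4Q = 134 + 3.2Q → Q_m = 8.9767.
Price P_m = 211.2 − 2.7·8.9767 = 186.9629; MC(Q_m) = 134 + 3.2·8.9767 = 162.7254.
Competitive Q* = 13.0847, so ΔQ = 4.108; wedge = 186.9629 − 162.7254 = 24.2375.
Welfare loss = ½ × 4.108 × 24.2375 = 49.78.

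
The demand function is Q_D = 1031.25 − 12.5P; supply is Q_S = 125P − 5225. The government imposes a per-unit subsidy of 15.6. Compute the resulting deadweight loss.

In inverse form: demand P = 82.5 − 0.08Q, supply P = 41.8 + 0.008Q.
Competitive equilibrium: 82.5 − 0.08Q = 41.8 + 0.008Q → Q* = 462.5, P* = 45.5.
The subsidy lowers effective supply by 15.6: P = 26.2 + 0.008Q.
New quantity: 82.5 − 0.08Q = 26.2 + 0.008Q → Q' = 639.7727.
Overproduction ΔQ = 639.7727 − 462.5 = 177.2727; wedge = subsidy = 15.6.
The triangle = ½ × 177.2727 × 15.6 = 1382.73.

1382.73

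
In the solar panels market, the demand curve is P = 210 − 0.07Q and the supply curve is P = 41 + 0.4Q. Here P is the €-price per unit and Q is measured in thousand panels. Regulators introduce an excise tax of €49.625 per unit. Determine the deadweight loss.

Competitive equilibrium: 210 − 0.07Q = 41 + 0.4Q → Q* = 359.5745, P* = 184.8298.
With the tax, the buyer price exceeds the seller price by 49.625: (210 − 0.07Q) − (41 + 0.4Q) = 49.625 → Q' = 253.9894.
ΔQ = 359.5745 − 253.9894 = 105.5851; the wedge equals the tax, 49.625.
Deadweight loss = ½ × 105.5851 × 49.625 = €2619.83 thousand.

€2619.83 thousand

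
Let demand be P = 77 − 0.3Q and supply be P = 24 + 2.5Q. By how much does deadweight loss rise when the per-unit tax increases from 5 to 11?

Competitive equilibrium: 77 − 0.3Q = 24 + 2.5Q → Q* = 18.9286, P* = 71.3214.
For a per-unit tax t: ΔQ = t/2.8, so DWL = ½·t·(t/2.8) = t²/5.6.
At t = 5: DWL = 4.464. At t = 11: DWL = 21.607.
Increase = 21.607 − 4.464 = 17.14.

17.14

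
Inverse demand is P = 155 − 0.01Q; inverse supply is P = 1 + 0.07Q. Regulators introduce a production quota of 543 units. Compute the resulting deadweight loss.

76396.96

Competitive equilibrium: 155 − 0.01Q = 1 + 0.07Q → Q* = 1925, P* = 135.75.
At Q = 543: demand price = 155 − 0.01·543 = 149.57; supply price = 1 + 0.07·543 = 39.01.
ΔQ = 1925 − 543 = 1382; wedge = 149.57 − 39.01 = 110.56.
Deadweight loss = ½ × 1382 × 110.56 = 76396.96.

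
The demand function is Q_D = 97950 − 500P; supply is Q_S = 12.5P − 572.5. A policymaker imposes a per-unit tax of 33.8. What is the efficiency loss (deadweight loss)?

6966.10

In inverse form: demand P = 195.9 − 0.002Q, supply P = 45.8 + 0.08Q.
Competitive equilibrium: 195.9 − 0.002Q = 45.8 + 0.08Q → Q* = 1830.4878, P* = 192.239.
With the tax, the buyer price exceeds the seller price by 33.8: (195.9 − 0.002Q) − (45.8 + 0.08Q) = 33.8 → Q' = 1418.2927.
ΔQ = 1830.4878 − 1418.2927 = 412.1951; the wedge equals the tax, 33.8.
Welfare loss = ½ × 412.1951 × 33.8 = 6966.10.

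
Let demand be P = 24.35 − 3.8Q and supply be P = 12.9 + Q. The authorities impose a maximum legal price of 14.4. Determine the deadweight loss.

Competitive equilibrium: 24.35 − 3.8Q = 12.9 + Q → Q* = 2.3854, P* = 15.2854.
At the ceiling P = 14.4, quantity supplied = (14.4 − 12.9)/1 = 1.5.
Willingness to pay at Q' = 1.5: 24.35 − 3.8·1.5 = 18.65.
ΔQ = 2.3854 − 1.5 = 0.8854; wedge = 18.65 − 14.4 = 4.25.
Welfare loss = ½ × 0.8854 × 4.25 = 1.88.

1.88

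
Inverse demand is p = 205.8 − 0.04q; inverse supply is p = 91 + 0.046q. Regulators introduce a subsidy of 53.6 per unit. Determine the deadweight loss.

Competitive equilibrium: 205.8 − 0.04q = 91 + 0.046q → q* = 1334.8837, p* = 152.4047.
The subsidy lowers effective supply by 53.6: p = 37.4 + 0.046q.
New quantity: 205.8 − 0.04q = 37.4 + 0.046q → q' = 1958.1395.
Overproduction Δq = 1958.1395 − 1334.8837 = 623.2558; wedge = subsidy = 53.6.
Welfare loss = ½ × 623.2558 × 53.6 = 16703.26.

16703.26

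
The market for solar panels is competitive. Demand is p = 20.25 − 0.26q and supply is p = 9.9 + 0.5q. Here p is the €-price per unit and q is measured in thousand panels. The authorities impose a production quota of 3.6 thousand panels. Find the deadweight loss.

€38.14 thousand

Competitive equilibrium: 20.25 − 0.26q = 9.9 + 0.5q → q* = 13.6184, p* = 16.7092.
At q = 3.6: demand price = 20.25 − 0.26·3.6 = 19.314; supply price = 9.9 + 0.5·3.6 = 11.7.
Δq = 13.6184 − 3.6 = 10.0184; wedge = 19.314 − 11.7 = 7.614.
The triangle = ½ × 10.0184 × 7.614 = €38.14 thousand.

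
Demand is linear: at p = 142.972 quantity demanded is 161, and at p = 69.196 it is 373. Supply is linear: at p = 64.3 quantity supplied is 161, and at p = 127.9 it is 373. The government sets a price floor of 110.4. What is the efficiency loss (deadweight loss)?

250.58

Demand slope = (69.196 − 142.972)/(373 − 161) = −0.348, so p = 199 − 0.348q.
Supply slope = (127.9 − 64.3)/(373 − 161) = 0.3, so p = 16 + 0.3q.
Competitive equilibrium: 199 − 0.348q = 16 + 0.3q → q* = 282.4074, p* = 100.7222.
At the floor p = 110.4, quantity demanded = (199 − 110.4)/0.348 = 254.5977.
Sellers' marginal cost at q' = 254.5977: 16 + 0.3·254.5977 = 92.3793.
Δq = 282.4074 − 254.5977 = 27.8097; wedge = 110.4 − 92.3793 = 18.0207.
Deadweight loss = ½ × 27.8097 × 18.0207 = 250.58.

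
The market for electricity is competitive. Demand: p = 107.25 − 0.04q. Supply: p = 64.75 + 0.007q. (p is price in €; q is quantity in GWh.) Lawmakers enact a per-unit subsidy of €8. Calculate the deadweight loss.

Competitive equilibrium: 107.25 − 0.04q = 64.75 + 0.007q → q* = 904.2553, p* = 71.0798.
The subsidy lowers effective supply by 8: p = 56.75 + 0.007q.
New quantity: 107.25 − 0.04q = 56.75 + 0.007q → q' = 1074.4681.
Overproduction Δq = 1074.4681 − 904.2553 = 170.2128; wedge = subsidy = 8.
Welfare loss = ½ × 170.2128 × 8 = €680.85.

€680.85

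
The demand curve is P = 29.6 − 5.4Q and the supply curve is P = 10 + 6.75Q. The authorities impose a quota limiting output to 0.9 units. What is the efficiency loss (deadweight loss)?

3.09

Competitive equilibrium: 29.6 − 5.4Q = 10 + 6.75Q → Q* = 1.6132, P* = 20.8889.
At Q = 0.9: demand price = 29.6 − 5.4·0.9 = 24.74; supply price = 10 + 6.75·0.9 = 16.075.
ΔQ = 1.6132 − 0.9 = 0.7132; wedge = 24.74 − 16.075 = 8.665.
The triangle = ½ × 0.7132 × 8.665 = 3.09.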